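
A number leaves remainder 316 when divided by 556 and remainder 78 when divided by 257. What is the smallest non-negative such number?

Write x = 316 + 556·k. Then 556·k ≡ 78 − 316 ≡ 19 (mod 257).
Need 556⁻¹ mod 257. Extended Euclid on (257, 42):
257 = 6·42 + 5
42 = 8·5 + 2
5 = 2·2 + 1
2 = 2·1 + 0
Back-substitute:
1 = 5 − 2·2
1 = −2·42 + 17·5
1 = 17·257 − 104·42
556⁻¹ ≡ 153 (mod 257), so k ≡ 153·19 ≡ 80 (mod 257).
x = 316 + 556·80 = 44796.

44796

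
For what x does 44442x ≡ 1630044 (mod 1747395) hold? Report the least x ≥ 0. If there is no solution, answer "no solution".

180037

First find gcd(44442, 1747395):
1747395 = 39·44442 + 14157
44442 = 3·14157 + 1971
14157 = 7·1971 + 360
1971 = 5·360 + 171
360 = 2·171 + 18
171 = 9·18 + 9
18 = 2·9 + 0
gcd = 9 and 9 | 1630044, so solutions exist. Divide through by 9: 4938x ≡ 181116 (mod 194155).
Now find 4938⁻¹ mod 194155:
194155 = 39·4938 + 1573
4938 = 3·1573 + 219
1573 = 7·219 + 40
219 = 5·40 + 19
40 = 2·19 + 2
19 = 9·2 + 1
2 = 2·1 + 0
Back-substitute:
1 = 19 − 9·2
1 = −9·40 + 19·19
1 = 19·219 − 104·40
1 = −104·1573 + 747·219
1 = 747·4938 − 2345·1573
1 = −2345·194155 + 92202·4938
So 4938⁻¹ ≡ 92202 (mod 194155).
Then x ≡ 92202·181116 ≡ 180037 (mod 194155); the smallest non-negative solution is x = 180037.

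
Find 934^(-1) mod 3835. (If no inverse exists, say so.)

Apply the Euclidean algorithm to 3835 and 934:
3835 = 4*934 + 99
934 = 9*99 + 43
99 = 2*43 + 13
43 = 3*13 + 4
13 = 3*4 + 1
4 = 4*1 + 0
gcd = 1, so the inverse exists. Back-substitute:
1 = 13 − 3·4
1 = −3·43 + 10·13
1 = 10·99 − 23·43
1 = −23·934 + 217·99
1 = 217·3835 − 891·934
So 934·(-891) ≡ 1 (mod 3835), and -891 ≡ 2944 (mod 3835).

2944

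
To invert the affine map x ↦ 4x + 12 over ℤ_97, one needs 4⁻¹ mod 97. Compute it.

73

gcd(97, 4) by repeated division:
97 = 24*4 + 1
4 = 4*1 + 0
The gcd is 1. Working backward:
1 = 97 − 24·4
Thus 4·(-24) ≡ 1 (mod 97); reducing, -24 mod 97 = 73.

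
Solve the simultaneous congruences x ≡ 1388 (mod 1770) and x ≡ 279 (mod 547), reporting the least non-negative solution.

879308

Write x = 1388 + 1770·k. Then 1770·k ≡ 279 − 1388 ≡ 532 (mod 547).
Need 1770⁻¹ mod 547. Extended Euclid on (547, 129):
547 = 4*129 + 31
129 = 4*31 + 5
31 = 6*5 + 1
5 = 5*1 + 0
Back-substitute:
1 = 31 − 6·5
1 = −6·129 + 25·31
1 = 25·547 − 106·129
1770⁻¹ ≡ 441 (mod 547), so k ≡ 441·532 ≡ 496 (mod 547).
x = 1388 + 1770·496 = 879308.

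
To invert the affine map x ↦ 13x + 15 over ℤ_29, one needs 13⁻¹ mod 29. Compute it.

Extended Euclidean algorithm:
29 = 2·13 + 3
13 = 4·3 + 1
3 = 3·1 + 0
Since gcd(13, 29) = 1, back-substitute to write 1 as a combination:
1 = 13 − 4·3
1 = −4·29 + 9·13
So 13·9 ≡ 1 (mod 29).

9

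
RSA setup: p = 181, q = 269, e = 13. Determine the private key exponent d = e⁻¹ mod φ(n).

φ(n) = (p−1)(q−1) = 180·268 = 48240.
Need d with 13·d ≡ 1 (mod 48240). Apply the extended Euclidean algorithm:
48240 = 3710×13 + 10
13 = 1×10 + 3
10 = 3×3 + 1
3 = 3×1 + 0
Back-substitute:
1 = 10 − 3·3
1 = −3·13 + 4·10
1 = 4·48240 − 14843·13
So 13·(-14843) ≡ 1 (mod 48240), hence d ≡ -14843 ≡ 33397 (mod 48240).

33397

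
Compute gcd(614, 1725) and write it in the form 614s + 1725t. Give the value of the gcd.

1

Apply Euclid's algorithm to 1725 and 614:
1725 = 2*614 + 497
614 = 1*497 + 117
497 = 4*117 + 29
117 = 4*29 + 1
29 = 29*1 + 0
gcd(614, 1725) = 1.
Back-substituting:
1 = 117 − 4·29
1 = −4·497 + 17·117
1 = 17·614 − 21·497
1 = −21·1725 + 59·614
So 1 = (-21)·1725 + (59)·614.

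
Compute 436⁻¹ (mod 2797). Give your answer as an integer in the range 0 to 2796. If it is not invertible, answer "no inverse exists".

2457

Apply the Euclidean algorithm to 2797 and 436:
2797 = 6*436 + 181
436 = 2*181 + 74
181 = 2*74 + 33
74 = 2*33 + 8
33 = 4*8 + 1
8 = 8*1 + 0
The gcd is 1. Working backward:
1 = 33 − 4·8
1 = −4·74 + 9·33
1 = 9·181 − 22·74
1 = −22·436 + 53·181
1 = 53·2797 − 340·436
Thus 436·(-340) ≡ 1 (mod 2797); reducing, -340 mod 2797 = 2457.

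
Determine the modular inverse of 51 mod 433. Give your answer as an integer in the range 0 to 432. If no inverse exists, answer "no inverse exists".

Extended Euclidean algorithm:
433 = 8×51 + 25
51 = 2×25 + 1
25 = 25×1 + 0
The gcd is 1. Working backward:
1 = 51 − 2·25
1 = −2·433 + 17·51
So 51·17 ≡ 1 (mod 433).

17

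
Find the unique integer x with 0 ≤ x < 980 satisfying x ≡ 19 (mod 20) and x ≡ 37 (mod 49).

Write x = 19 + 20·k. Then 20·k ≡ 37 − 19 ≡ 18 (mod 49).
Need 20⁻¹ mod 49. Extended Euclid on (49, 20):
49 = 2×20 + 9
20 = 2×9 + 2
9 = 4×2 + 1
2 = 2×1 + 0
Back-substitute:
1 = 9 − 4·2
1 = −4·20 + 9·9
1 = 9·49 − 22·20
20⁻¹ ≡ 27 (mod 49), so k ≡ 27·18 ≡ 45 (mod 49).
x = 19 + 20·45 = 919.

919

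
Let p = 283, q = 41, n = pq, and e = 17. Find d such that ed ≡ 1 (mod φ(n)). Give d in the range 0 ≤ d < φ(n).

φ(n) = (p−1)(q−1) = 282·40 = 11280.
Need d with 17·d ≡ 1 (mod 11280). Apply the extended Euclidean algorithm:
11280 = 663·17 + 9
17 = 1·9 + 8
9 = 1·8 + 1
8 = 8·1 + 0
Back-substitute:
1 = 9 − 8
1 = −17 + 2·9
1 = 2·11280 − 1327·17
So 17·(-1327) ≡ 1 (mod 11280), hence d ≡ -1327 ≡ 9953 (mod 11280).

9953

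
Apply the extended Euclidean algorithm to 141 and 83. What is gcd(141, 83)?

1

Repeated division:
141 = 1×83 + 58
83 = 1×58 + 25
58 = 2×25 + 8
25 = 3×8 + 1
8 = 8×1 + 0
gcd(141, 83) = 1.
Express as a combination:
1 = 25 − 3·8
1 = −3·58 + 7·25
1 = 7·83 − 10·58
1 = −10·141 + 17·83
So 1 = (-10)·141 + (17)·83.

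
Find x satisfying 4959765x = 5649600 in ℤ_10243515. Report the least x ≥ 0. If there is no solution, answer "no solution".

601262

First find gcd(4959765, 10243515):
10243515 = 2×4959765 + 323985
4959765 = 15×323985 + 99990
323985 = 3×99990 + 24015
99990 = 4×24015 + 3930
24015 = 6×3930 + 435
3930 = 9×435 + 15
435 = 29×15 + 0
gcd = 15 and 15 | 5649600, so solutions exist. Divide through by 15: 330651x ≡ 376640 (mod 682901).
Now find 330651⁻¹ mod 682901:
682901 = 2*330651 + 21599
330651 = 15*21599 + 6666
21599 = 3*6666 + 1601
6666 = 4*1601 + 262
1601 = 6*262 + 29
262 = 9*29 + 1
29 = 29*1 + 0
Back-substitute:
1 = 262 − 9·29
1 = −9·1601 + 55·262
1 = 55·6666 − 229·1601
1 = −229·21599 + 742·6666
1 = 742·330651 − 11359·21599
1 = −11359·682901 + 23460·330651
So 330651⁻¹ ≡ 23460 (mod 682901).
Then x ≡ 23460·376640 ≡ 601262 (mod 682901); the smallest non-negative solution is x = 601262.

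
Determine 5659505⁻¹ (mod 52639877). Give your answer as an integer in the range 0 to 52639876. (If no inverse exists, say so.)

2265452

gcd(52639877, 5659505) by repeated division:
52639877 = 9×5659505 + 1704332
5659505 = 3×1704332 + 546509
1704332 = 3×546509 + 64805
546509 = 8×64805 + 28069
64805 = 2×28069 + 8667
28069 = 3×8667 + 2068
8667 = 4×2068 + 395
2068 = 5×395 + 93
395 = 4×93 + 23
93 = 4×23 + 1
23 = 23×1 + 0
Since gcd(5659505, 52639877) = 1, back-substitute to write 1 as a combination:
1 = 93 − 4·23
1 = −4·395 + 17·93
1 = 17·2068 − 89·395
1 = −89·8667 + 373·2068
1 = 373·28069 − 1208·8667
1 = −1208·64805 + 2789·28069
1 = 2789·546509 − 23520·64805
1 = −23520·1704332 + 73349·546509
1 = 73349·5659505 − 243567·1704332
1 = −243567·52639877 + 2265452·5659505
So 5659505·2265452 ≡ 1 (mod 52639877).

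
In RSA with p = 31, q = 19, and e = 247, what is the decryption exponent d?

φ(n) = (p−1)(q−1) = 30·18 = 540.
Need d with 247·d ≡ 1 (mod 540). Apply the extended Euclidean algorithm:
540 = 2×247 + 46
247 = 5×46 + 17
46 = 2×17 + 12
17 = 1×12 + 5
12 = 2×5 + 2
5 = 2×2 + 1
2 = 2×1 + 0
Back-substitute:
1 = 5 − 2·2
1 = −2·12 + 5·5
1 = 5·17 − 7·12
1 = −7·46 + 19·17
1 = 19·247 − 102·46
1 = −102·540 + 223·247
So 247·223 ≡ 1 (mod 540), hence d = 223.

223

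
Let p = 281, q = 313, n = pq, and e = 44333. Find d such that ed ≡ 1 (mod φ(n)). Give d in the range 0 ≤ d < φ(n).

46757

φ(n) = (p−1)(q−1) = 280·312 = 87360.
Need d with 44333·d ≡ 1 (mod 87360). Apply the extended Euclidean algorithm:
87360 = 1·44333 + 43027
44333 = 1·43027 + 1306
43027 = 32·1306 + 1235
1306 = 1·1235 + 71
1235 = 17·71 + 28
71 = 2·28 + 15
28 = 1·15 + 13
15 = 1·13 + 2
13 = 6·2 + 1
2 = 2·1 + 0
Back-substitute:
1 = 13 − 6·2
1 = −6·15 + 7·13
1 = 7·28 − 13·15
1 = −13·71 + 33·28
1 = 33·1235 − 574·71
1 = −574·1306 + 607·1235
1 = 607·43027 − 19998·1306
1 = −19998·44333 + 20605·43027
1 = 20605·87360 − 40603·44333
So 44333·(-40603) ≡ 1 (mod 87360), hence d ≡ -40603 ≡ 46757 (mod 87360).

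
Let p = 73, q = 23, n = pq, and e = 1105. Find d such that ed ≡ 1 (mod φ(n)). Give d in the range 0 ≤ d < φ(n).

φ(n) = (p−1)(q−1) = 72·22 = 1584.
Need d with 1105·d ≡ 1 (mod 1584). Apply the extended Euclidean algorithm:
1584 = 1*1105 + 479
1105 = 2*479 + 147
479 = 3*147 + 38
147 = 3*38 + 33
38 = 1*33 + 5
33 = 6*5 + 3
5 = 1*3 + 2
3 = 1*2 + 1
2 = 2*1 + 0
Back-substitute:
1 = 3 − 2
1 = −5 + 2·3
1 = 2·33 − 13·5
1 = −13·38 + 15·33
1 = 15·147 − 58·38
1 = −58·479 + 189·147
1 = 189·1105 − 436·479
1 = −436·1584 + 625·1105
So 1105·625 ≡ 1 (mod 1584), hence d = 625.

625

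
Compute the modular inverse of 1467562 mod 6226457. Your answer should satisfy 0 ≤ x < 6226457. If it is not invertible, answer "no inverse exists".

Apply the Euclidean algorithm to 6226457 and 1467562:
6226457 = 4*1467562 + 356209
1467562 = 4*356209 + 42726
356209 = 8*42726 + 14401
42726 = 2*14401 + 13924
14401 = 1*13924 + 477
13924 = 29*477 + 91
477 = 5*91 + 22
91 = 4*22 + 3
22 = 7*3 + 1
3 = 3*1 + 0
Since gcd(1467562, 6226457) = 1, back-substitute to write 1 as a combination:
1 = 22 − 7·3
1 = −7·91 + 29·22
1 = 29·477 − 152·91
1 = −152·13924 + 4437·477
1 = 4437·14401 − 4589·13924
1 = −4589·42726 + 13615·14401
1 = 13615·356209 − 113509·42726
1 = −113509·1467562 + 467651·356209
1 = 467651·6226457 − 1984113·1467562
Thus 1467562·(-1984113) ≡ 1 (mod 6226457); reducing, -1984113 mod 6226457 = 4242344.

4242344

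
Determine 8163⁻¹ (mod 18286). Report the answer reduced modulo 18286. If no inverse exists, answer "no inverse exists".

Extended Euclidean algorithm:
18286 = 2*8163 + 1960
8163 = 4*1960 + 323
1960 = 6*323 + 22
323 = 14*22 + 15
22 = 1*15 + 7
15 = 2*7 + 1
7 = 7*1 + 0
Since gcd(8163, 18286) = 1, back-substitute to write 1 as a combination:
1 = 15 − 2·7
1 = −2·22 + 3·15
1 = 3·323 − 44·22
1 = −44·1960 + 267·323
1 = 267·8163 − 1112·1960
1 = −1112·18286 + 2491·8163
So 8163·2491 ≡ 1 (mod 18286).

2491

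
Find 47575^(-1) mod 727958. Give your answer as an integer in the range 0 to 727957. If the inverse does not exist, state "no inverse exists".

Euclidean algorithm on 727958, 47575:
727958 = 15×47575 + 14333
47575 = 3×14333 + 4576
14333 = 3×4576 + 605
4576 = 7×605 + 341
605 = 1×341 + 264
341 = 1×264 + 77
264 = 3×77 + 33
77 = 2×33 + 11
33 = 3×11 + 0
gcd(47575, 727958) = 11 ≠ 1, so 47575 has no multiplicative inverse modulo 727958.

no inverse exists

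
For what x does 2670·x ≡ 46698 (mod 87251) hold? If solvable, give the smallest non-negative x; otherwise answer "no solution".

First find gcd(2670, 87251):
87251 = 32*2670 + 1811
2670 = 1*1811 + 859
1811 = 2*859 + 93
859 = 9*93 + 22
93 = 4*22 + 5
22 = 4*5 + 2
5 = 2*2 + 1
2 = 2*1 + 0
gcd = 1, so a unique solution mod 87251 exists.
Back-substitute for the Bézout coefficients:
1 = 5 − 2·2
1 = −2·22 + 9·5
1 = 9·93 − 38·22
1 = −38·859 + 351·93
1 = 351·1811 − 740·859
1 = −740·2670 + 1091·1811
1 = 1091·87251 − 35652·2670
So 2670·(-35652) ≡ 1 (mod 87251), giving 2670⁻¹ ≡ 51599.
x ≡ 2670⁻¹·46698 ≡ 51599·46698 ≡ 46486 (mod 87251).

46486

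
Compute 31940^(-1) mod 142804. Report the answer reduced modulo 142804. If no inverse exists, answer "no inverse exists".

no inverse exists

Euclidean algorithm on 142804, 31940:
142804 = 4×31940 + 15044
31940 = 2×15044 + 1852
15044 = 8×1852 + 228
1852 = 8×228 + 28
228 = 8×28 + 4
28 = 7×4 + 0
gcd(31940, 142804) = 4 ≠ 1, so 31940 has no multiplicative inverse modulo 142804.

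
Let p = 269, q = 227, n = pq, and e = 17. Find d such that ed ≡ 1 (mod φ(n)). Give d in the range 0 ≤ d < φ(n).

21377

φ(n) = (p−1)(q−1) = 268·226 = 60568.
Need d with 17·d ≡ 1 (mod 60568). Apply the extended Euclidean algorithm:
60568 = 3562*17 + 14
17 = 1*14 + 3
14 = 4*3 + 2
3 = 1*2 + 1
2 = 2*1 + 0
Back-substitute:
1 = 3 − 2
1 = −14 + 5·3
1 = 5·17 − 6·14
1 = −6·60568 + 21377·17
So 17·21377 ≡ 1 (mod 60568), hence d = 21377.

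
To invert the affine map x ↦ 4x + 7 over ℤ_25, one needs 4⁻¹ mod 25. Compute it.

19

Apply the Euclidean algorithm to 25 and 4:
25 = 6·4 + 1
4 = 4·1 + 0
gcd = 1, so the inverse exists. Back-substitute:
1 = 25 − 6·4
So 4·(-6) ≡ 1 (mod 25), and -6 ≡ 19 (mod 25).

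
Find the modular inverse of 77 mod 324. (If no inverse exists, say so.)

Extended Euclidean algorithm:
324 = 4*77 + 16
77 = 4*16 + 13
16 = 1*13 + 3
13 = 4*3 + 1
3 = 3*1 + 0
Since gcd(77, 324) = 1, back-substitute to write 1 as a combination:
1 = 13 − 4·3
1 = −4·16 + 5·13
1 = 5·77 − 24·16
1 = −24·324 + 101·77
So 77·101 ≡ 1 (mod 324).

101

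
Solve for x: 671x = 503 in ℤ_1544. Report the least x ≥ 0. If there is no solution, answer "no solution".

First find gcd(671, 1544):
1544 = 2*671 + 202
671 = 3*202 + 65
202 = 3*65 + 7
65 = 9*7 + 2
7 = 3*2 + 1
2 = 2*1 + 0
gcd = 1, so a unique solution mod 1544 exists.
Back-substitute for the Bézout coefficients:
1 = 7 − 3·2
1 = −3·65 + 28·7
1 = 28·202 − 87·65
1 = −87·671 + 289·202
1 = 289·1544 − 665·671
So 671·(-665) ≡ 1 (mod 1544), giving 671⁻¹ ≡ 879.
x ≡ 671⁻¹·503 ≡ 879·503 ≡ 553 (mod 1544).

553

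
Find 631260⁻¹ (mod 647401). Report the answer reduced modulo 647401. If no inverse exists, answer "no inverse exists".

Run Euclid on (647401, 631260):
647401 = 1×631260 + 16141
631260 = 39×16141 + 1761
16141 = 9×1761 + 292
1761 = 6×292 + 9
292 = 32×9 + 4
9 = 2×4 + 1
4 = 4×1 + 0
Since gcd(631260, 647401) = 1, back-substitute to write 1 as a combination:
1 = 9 − 2·4
1 = −2·292 + 65·9
1 = 65·1761 − 392·292
1 = −392·16141 + 3593·1761
1 = 3593·631260 − 140519·16141
1 = −140519·647401 + 144112·631260
So 631260·144112 ≡ 1 (mod 647401).

144112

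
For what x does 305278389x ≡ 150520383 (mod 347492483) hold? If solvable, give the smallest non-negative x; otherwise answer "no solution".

17766467

First find gcd(305278389, 347492483):
347492483 = 1*305278389 + 42214094
305278389 = 7*42214094 + 9779731
42214094 = 4*9779731 + 3095170
9779731 = 3*3095170 + 494221
3095170 = 6*494221 + 129844
494221 = 3*129844 + 104689
129844 = 1*104689 + 25155
104689 = 4*25155 + 4069
25155 = 6*4069 + 741
4069 = 5*741 + 364
741 = 2*364 + 13
364 = 28*13 + 0
gcd = 13 and 13 | 150520383, so solutions exist. Divide through by 13: 23482953x ≡ 11578491 (mod 26730191).
Now find 23482953⁻¹ mod 26730191:
26730191 = 1×23482953 + 3247238
23482953 = 7×3247238 + 752287
3247238 = 4×752287 + 238090
752287 = 3×238090 + 38017
238090 = 6×38017 + 9988
38017 = 3×9988 + 8053
9988 = 1×8053 + 1935
8053 = 4×1935 + 313
1935 = 6×313 + 57
313 = 5×57 + 28
57 = 2×28 + 1
28 = 28×1 + 0
Back-substitute:
1 = 57 − 2·28
1 = −2·313 + 11·57
1 = 11·1935 − 68·313
1 = −68·8053 + 283·1935
1 = 283·9988 − 351·8053
1 = −351·38017 + 1336·9988
1 = 1336·238090 − 8367·38017
1 = −8367·752287 + 26437·238090
1 = 26437·3247238 − 114115·752287
1 = −114115·23482953 + 825242·3247238
1 = 825242·26730191 − 939357·23482953
So 23482953·(-939357) ≡ 1 (mod 26730191), i.e. 23482953⁻¹ ≡ 25790834.
Then x ≡ 25790834·11578491 ≡ 17766467 (mod 26730191); the smallest non-negative solution is x = 17766467.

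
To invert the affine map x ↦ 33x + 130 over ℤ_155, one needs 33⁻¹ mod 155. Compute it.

47

gcd(155, 33) by repeated division:
155 = 4*33 + 23
33 = 1*23 + 10
23 = 2*10 + 3
10 = 3*3 + 1
3 = 3*1 + 0
Since gcd(33, 155) = 1, back-substitute to write 1 as a combination:
1 = 10 − 3·3
1 = −3·23 + 7·10
1 = 7·33 − 10·23
1 = −10·155 + 47·33
So 33·47 ≡ 1 (mod 155).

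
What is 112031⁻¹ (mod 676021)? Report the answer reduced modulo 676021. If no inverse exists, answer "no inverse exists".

342153

Apply the Euclidean algorithm to 676021 and 112031:
676021 = 6*112031 + 3835
112031 = 29*3835 + 816
3835 = 4*816 + 571
816 = 1*571 + 245
571 = 2*245 + 81
245 = 3*81 + 2
81 = 40*2 + 1
2 = 2*1 + 0
gcd = 1, so the inverse exists. Back-substitute:
1 = 81 − 40·2
1 = −40·245 + 121·81
1 = 121·571 − 282·245
1 = −282·816 + 403·571
1 = 403·3835 − 1894·816
1 = −1894·112031 + 55329·3835
1 = 55329·676021 − 333868·112031
Hence 112031⁻¹ ≡ -333868 ≡ 342153 (mod 676021).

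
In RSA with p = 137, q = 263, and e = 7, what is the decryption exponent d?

φ(n) = (p−1)(q−1) = 136·262 = 35632.
Need d with 7·d ≡ 1 (mod 35632). Apply the extended Euclidean algorithm:
35632 = 5090*7 + 2
7 = 3*2 + 1
2 = 2*1 + 0
Back-substitute:
1 = 7 − 3·2
1 = −3·35632 + 15271·7
So 7·15271 ≡ 1 (mod 35632), hence d = 15271.

15271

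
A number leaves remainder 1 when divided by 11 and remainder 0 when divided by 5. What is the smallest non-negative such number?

Write x = 1 + 11·k. Then 11·k ≡ 0 − 1 ≡ 4 (mod 5).
Need 11⁻¹ mod 5. Extended Euclid on (5, 1):
5 = 5×1 + 0
11⁻¹ ≡ 1 (mod 5), so k ≡ 1·4 ≡ 4 (mod 5).
x = 1 + 11·4 = 45.

45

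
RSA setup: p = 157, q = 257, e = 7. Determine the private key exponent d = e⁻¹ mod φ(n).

φ(n) = (p−1)(q−1) = 156·256 = 39936.
Need d with 7·d ≡ 1 (mod 39936). Apply the extended Euclidean algorithm:
39936 = 5705*7 + 1
7 = 7*1 + 0
Back-substitute:
1 = 39936 − 5705·7
So 7·(-5705) ≡ 1 (mod 39936), hence d ≡ -5705 ≡ 34231 (mod 39936).

34231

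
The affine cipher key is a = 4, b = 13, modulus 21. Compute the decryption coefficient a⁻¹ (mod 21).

Apply the Euclidean algorithm to 21 and 4:
21 = 5·4 + 1
4 = 4·1 + 0
Since gcd(4, 21) = 1, back-substitute to write 1 as a combination:
1 = 21 − 5·4
Thus 4·(-5) ≡ 1 (mod 21); reducing, -5 mod 21 = 16.

16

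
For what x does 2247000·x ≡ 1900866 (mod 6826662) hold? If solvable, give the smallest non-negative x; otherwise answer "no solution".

726893

First find gcd(2247000, 6826662):
6826662 = 3·2247000 + 85662
2247000 = 26·85662 + 19788
85662 = 4·19788 + 6510
19788 = 3·6510 + 258
6510 = 25·258 + 60
258 = 4·60 + 18
60 = 3·18 + 6
18 = 3·6 + 0
gcd = 6 and 6 | 1900866, so solutions exist. Divide through by 6: 374500x ≡ 316811 (mod 1137777).
Now find 374500⁻¹ mod 1137777:
1137777 = 3*374500 + 14277
374500 = 26*14277 + 3298
14277 = 4*3298 + 1085
3298 = 3*1085 + 43
1085 = 25*43 + 10
43 = 4*10 + 3
10 = 3*3 + 1
3 = 3*1 + 0
Back-substitute:
1 = 10 − 3·3
1 = −3·43 + 13·10
1 = 13·1085 − 328·43
1 = −328·3298 + 997·1085
1 = 997·14277 − 4316·3298
1 = −4316·374500 + 113213·14277
1 = 113213·1137777 − 343955·374500
So 374500·(-343955) ≡ 1 (mod 1137777), i.e. 374500⁻¹ ≡ 793822.
Then x ≡ 793822·316811 ≡ 726893 (mod 1137777); the smallest non-negative solution is x = 726893.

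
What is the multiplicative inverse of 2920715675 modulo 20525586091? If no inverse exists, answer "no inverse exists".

Run Euclid on (20525586091, 2920715675):
20525586091 = 7×2920715675 + 80576366
2920715675 = 36×80576366 + 19966499
80576366 = 4×19966499 + 710370
19966499 = 28×710370 + 76139
710370 = 9×76139 + 25119
76139 = 3×25119 + 782
25119 = 32×782 + 95
782 = 8×95 + 22
95 = 4×22 + 7
22 = 3×7 + 1
7 = 7×1 + 0
The gcd is 1. Working backward:
1 = 22 − 3·7
1 = −3·95 + 13·22
1 = 13·782 − 107·95
1 = −107·25119 + 3437·782
1 = 3437·76139 − 10418·25119
1 = −10418·710370 + 97199·76139
1 = 97199·19966499 − 2731990·710370
1 = −2731990·80576366 + 11025159·19966499
1 = 11025159·2920715675 − 399637714·80576366
1 = −399637714·20525586091 + 2808489157·2920715675
So 2920715675·2808489157 ≡ 1 (mod 20525586091).

2808489157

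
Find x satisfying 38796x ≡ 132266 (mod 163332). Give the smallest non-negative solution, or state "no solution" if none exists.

no solution

gcd(38796, 163332):
163332 = 4×38796 + 8148
38796 = 4×8148 + 6204
8148 = 1×6204 + 1944
6204 = 3×1944 + 372
1944 = 5×372 + 84
372 = 4×84 + 36
84 = 2×36 + 12
36 = 3×12 + 0
gcd = 12, but 12 ∤ 132266, so the congruence has no solution.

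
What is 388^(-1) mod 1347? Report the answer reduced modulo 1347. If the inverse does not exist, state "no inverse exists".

Apply the Euclidean algorithm to 1347 and 388:
1347 = 3·388 + 183
388 = 2·183 + 22
183 = 8·22 + 7
22 = 3·7 + 1
7 = 7·1 + 0
The gcd is 1. Working backward:
1 = 22 − 3·7
1 = −3·183 + 25·22
1 = 25·388 − 53·183
1 = −53·1347 + 184·388
So 388·184 ≡ 1 (mod 1347).

184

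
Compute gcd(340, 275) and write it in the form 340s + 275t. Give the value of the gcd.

5

Apply Euclid's algorithm to 340 and 275:
340 = 1*275 + 65
275 = 4*65 + 15
65 = 4*15 + 5
15 = 3*5 + 0
gcd(340, 275) = 5.
Express as a combination:
5 = 65 − 4·15
5 = −4·275 + 17·65
5 = 17·340 − 21·275
So 5 = (17)·340 + (-21)·275.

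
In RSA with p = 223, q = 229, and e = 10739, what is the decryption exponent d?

φ(n) = (p−1)(q−1) = 222·228 = 50616.
Need d with 10739·d ≡ 1 (mod 50616). Apply the extended Euclidean algorithm:
50616 = 4×10739 + 7660
10739 = 1×7660 + 3079
7660 = 2×3079 + 1502
3079 = 2×1502 + 75
1502 = 20×75 + 2
75 = 37×2 + 1
2 = 2×1 + 0
Back-substitute:
1 = 75 − 37·2
1 = −37·1502 + 741·75
1 = 741·3079 − 1519·1502
1 = −1519·7660 + 3779·3079
1 = 3779·10739 − 5298·7660
1 = −5298·50616 + 24971·10739
So 10739·24971 ≡ 1 (mod 50616), hence d = 24971.

24971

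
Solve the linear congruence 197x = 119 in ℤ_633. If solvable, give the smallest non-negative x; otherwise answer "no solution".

97

First find gcd(197, 633):
633 = 3*197 + 42
197 = 4*42 + 29
42 = 1*29 + 13
29 = 2*13 + 3
13 = 4*3 + 1
3 = 3*1 + 0
gcd = 1, so a unique solution mod 633 exists.
Back-substitute for the Bézout coefficients:
1 = 13 − 4·3
1 = −4·29 + 9·13
1 = 9·42 − 13·29
1 = −13·197 + 61·42
1 = 61·633 − 196·197
So 197·(-196) ≡ 1 (mod 633), giving 197⁻¹ ≡ 437.
x ≡ 197⁻¹·119 ≡ 437·119 ≡ 97 (mod 633).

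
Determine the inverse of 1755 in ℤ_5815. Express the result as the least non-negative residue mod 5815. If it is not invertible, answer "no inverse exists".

Euclidean algorithm on 5815, 1755:
5815 = 3·1755 + 550
1755 = 3·550 + 105
550 = 5·105 + 25
105 = 4·25 + 5
25 = 5·5 + 0
gcd(1755, 5815) = 5 ≠ 1, so 1755 has no multiplicative inverse modulo 5815.

no inverse exists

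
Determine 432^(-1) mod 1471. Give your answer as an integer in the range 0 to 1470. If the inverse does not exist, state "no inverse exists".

1202

Extended Euclidean algorithm:
1471 = 3·432 + 175
432 = 2·175 + 82
175 = 2·82 + 11
82 = 7·11 + 5
11 = 2·5 + 1
5 = 5·1 + 0
gcd = 1, so the inverse exists. Back-substitute:
1 = 11 − 2·5
1 = −2·82 + 15·11
1 = 15·175 − 32·82
1 = −32·432 + 79·175
1 = 79·1471 − 269·432
So 432·(-269) ≡ 1 (mod 1471), and -269 ≡ 1202 (mod 1471).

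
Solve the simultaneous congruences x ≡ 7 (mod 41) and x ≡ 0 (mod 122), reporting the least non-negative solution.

4148

Write x = 7 + 41·k. Then 41·k ≡ 0 − 7 ≡ 115 (mod 122).
Need 41⁻¹ mod 122. Extended Euclid on (122, 41):
122 = 2·41 + 40
41 = 1·40 + 1
40 = 40·1 + 0
Back-substitute:
1 = 41 − 40
1 = −122 + 3·41
41⁻¹ ≡ 3 (mod 122), so k ≡ 3·115 ≡ 101 (mod 122).
x = 7 + 41·101 = 4148.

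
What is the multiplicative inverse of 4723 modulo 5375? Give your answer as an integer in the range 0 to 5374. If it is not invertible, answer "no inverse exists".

Run Euclid on (5375, 4723):
5375 = 1*4723 + 652
4723 = 7*652 + 159
652 = 4*159 + 16
159 = 9*16 + 15
16 = 1*15 + 1
15 = 15*1 + 0
The gcd is 1. Working backward:
1 = 16 − 15
1 = −159 + 10·16
1 = 10·652 − 41·159
1 = −41·4723 + 297·652
1 = 297·5375 − 338·4723
So 4723·(-338) ≡ 1 (mod 5375), and -338 ≡ 5037 (mod 5375).

5037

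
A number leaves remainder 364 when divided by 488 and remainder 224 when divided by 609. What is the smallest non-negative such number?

212156

Write x = 364 + 488·k. Then 488·k ≡ 224 − 364 ≡ 469 (mod 609).
Need 488⁻¹ mod 609. Extended Euclid on (609, 488):
609 = 1×488 + 121
488 = 4×121 + 4
121 = 30×4 + 1
4 = 4×1 + 0
Back-substitute:
1 = 121 − 30·4
1 = −30·488 + 121·121
1 = 121·609 − 151·488
488⁻¹ ≡ 458 (mod 609), so k ≡ 458·469 ≡ 434 (mod 609).
x = 364 + 488·434 = 212156.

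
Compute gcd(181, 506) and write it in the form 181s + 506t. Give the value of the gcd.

1

Repeated division:
506 = 2*181 + 144
181 = 1*144 + 37
144 = 3*37 + 33
37 = 1*33 + 4
33 = 8*4 + 1
4 = 4*1 + 0
gcd(181, 506) = 1.
Working backward:
1 = 33 − 8·4
1 = −8·37 + 9·33
1 = 9·144 − 35·37
1 = −35·181 + 44·144
1 = 44·506 − 123·181
So 1 = (44)·506 + (-123)·181.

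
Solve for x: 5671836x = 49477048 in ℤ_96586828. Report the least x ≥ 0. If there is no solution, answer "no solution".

First find gcd(5671836, 96586828):
96586828 = 17×5671836 + 165616
5671836 = 34×165616 + 40892
165616 = 4×40892 + 2048
40892 = 19×2048 + 1980
2048 = 1×1980 + 68
1980 = 29×68 + 8
68 = 8×8 + 4
8 = 2×4 + 0
gcd = 4 and 4 | 49477048, so solutions exist. Divide through by 4: 1417959x ≡ 12369262 (mod 24146707).
Now find 1417959⁻¹ mod 24146707:
24146707 = 17·1417959 + 41404
1417959 = 34·41404 + 10223
41404 = 4·10223 + 512
10223 = 19·512 + 495
512 = 1·495 + 17
495 = 29·17 + 2
17 = 8·2 + 1
2 = 2·1 + 0
Back-substitute:
1 = 17 − 8·2
1 = −8·495 + 233·17
1 = 233·512 − 241·495
1 = −241·10223 + 4812·512
1 = 4812·41404 − 19489·10223
1 = −19489·1417959 + 667438·41404
1 = 667438·24146707 − 11365935·1417959
So 1417959·(-11365935) ≡ 1 (mod 24146707), i.e. 1417959⁻¹ ≡ 12780772.
Then x ≡ 12780772·12369262 ≡ 9380901 (mod 24146707); the smallest non-negative solution is x = 9380901.

9380901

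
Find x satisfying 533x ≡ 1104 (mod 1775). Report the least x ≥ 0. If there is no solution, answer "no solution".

First find gcd(533, 1775):
1775 = 3×533 + 176
533 = 3×176 + 5
176 = 35×5 + 1
5 = 5×1 + 0
gcd = 1, so a unique solution mod 1775 exists.
Back-substitute for the Bézout coefficients:
1 = 176 − 35·5
1 = −35·533 + 106·176
1 = 106·1775 − 353·533
So 533·(-353) ≡ 1 (mod 1775), giving 533⁻¹ ≡ 1422.
x ≡ 533⁻¹·1104 ≡ 1422·1104 ≡ 788 (mod 1775).

788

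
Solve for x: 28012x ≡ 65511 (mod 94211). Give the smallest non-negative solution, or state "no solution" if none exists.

54174

First find gcd(28012, 94211):
94211 = 3*28012 + 10175
28012 = 2*10175 + 7662
10175 = 1*7662 + 2513
7662 = 3*2513 + 123
2513 = 20*123 + 53
123 = 2*53 + 17
53 = 3*17 + 2
17 = 8*2 + 1
2 = 2*1 + 0
gcd = 1, so a unique solution mod 94211 exists.
Back-substitute for the Bézout coefficients:
1 = 17 − 8·2
1 = −8·53 + 25·17
1 = 25·123 − 58·53
1 = −58·2513 + 1185·123
1 = 1185·7662 − 3613·2513
1 = −3613·10175 + 4798·7662
1 = 4798·28012 − 13209·10175
1 = −13209·94211 + 44425·28012
So 28012·(44425) ≡ 1 (mod 94211), giving 28012⁻¹ ≡ 44425.
x ≡ 28012⁻¹·65511 ≡ 44425·65511 ≡ 54174 (mod 94211).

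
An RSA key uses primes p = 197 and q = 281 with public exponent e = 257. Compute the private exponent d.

φ(n) = (p−1)(q−1) = 196·280 = 54880.
Need d with 257·d ≡ 1 (mod 54880). Apply the extended Euclidean algorithm:
54880 = 213·257 + 139
257 = 1·139 + 118
139 = 1·118 + 21
118 = 5·21 + 13
21 = 1·13 + 8
13 = 1·8 + 5
8 = 1·5 + 3
5 = 1·3 + 2
3 = 1·2 + 1
2 = 2·1 + 0
Back-substitute:
1 = 3 − 2
1 = −5 + 2·3
1 = 2·8 − 3·5
1 = −3·13 + 5·8
1 = 5·21 − 8·13
1 = −8·118 + 45·21
1 = 45·139 − 53·118
1 = −53·257 + 98·139
1 = 98·54880 − 20927·257
So 257·(-20927) ≡ 1 (mod 54880), hence d ≡ -20927 ≡ 33953 (mod 54880).

33953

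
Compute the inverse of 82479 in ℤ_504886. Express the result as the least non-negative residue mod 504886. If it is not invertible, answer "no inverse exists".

Apply the Euclidean algorithm to 504886 and 82479:
504886 = 6·82479 + 10012
82479 = 8·10012 + 2383
10012 = 4·2383 + 480
2383 = 4·480 + 463
480 = 1·463 + 17
463 = 27·17 + 4
17 = 4·4 + 1
4 = 4·1 + 0
gcd = 1, so the inverse exists. Back-substitute:
1 = 17 − 4·4
1 = −4·463 + 109·17
1 = 109·480 − 113·463
1 = −113·2383 + 561·480
1 = 561·10012 − 2357·2383
1 = −2357·82479 + 19417·10012
1 = 19417·504886 − 118859·82479
So 82479·(-118859) ≡ 1 (mod 504886), and -118859 ≡ 386027 (mod 504886).

386027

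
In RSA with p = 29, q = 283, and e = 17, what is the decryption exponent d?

φ(n) = (p−1)(q−1) = 28·282 = 7896.
Need d with 17·d ≡ 1 (mod 7896). Apply the extended Euclidean algorithm:
7896 = 464·17 + 8
17 = 2·8 + 1
8 = 8·1 + 0
Back-substitute:
1 = 17 − 2·8
1 = −2·7896 + 929·17
So 17·929 ≡ 1 (mod 7896), hence d = 929.

929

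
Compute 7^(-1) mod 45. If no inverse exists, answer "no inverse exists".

13

Apply the Euclidean algorithm to 45 and 7:
45 = 6·7 + 3
7 = 2·3 + 1
3 = 3·1 + 0
Since gcd(7, 45) = 1, back-substitute to write 1 as a combination:
1 = 7 − 2·3
1 = −2·45 + 13·7
So 7·13 ≡ 1 (mod 45).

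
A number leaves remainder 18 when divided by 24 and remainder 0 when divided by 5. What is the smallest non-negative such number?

Write x = 18 + 24·k. Then 24·k ≡ 0 − 18 ≡ 2 (mod 5).
Need 24⁻¹ mod 5. Extended Euclid on (5, 4):
5 = 1*4 + 1
4 = 4*1 + 0
Back-substitute:
1 = 5 − 4
24⁻¹ ≡ 4 (mod 5), so k ≡ 4·2 ≡ 3 (mod 5).
x = 18 + 24·3 = 90.

90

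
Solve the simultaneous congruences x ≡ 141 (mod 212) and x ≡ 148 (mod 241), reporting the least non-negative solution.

7137

Write x = 141 + 212·k. Then 212·k ≡ 148 − 141 ≡ 7 (mod 241).
Need 212⁻¹ mod 241. Extended Euclid on (241, 212):
241 = 1×212 + 29
212 = 7×29 + 9
29 = 3×9 + 2
9 = 4×2 + 1
2 = 2×1 + 0
Back-substitute:
1 = 9 − 4·2
1 = −4·29 + 13·9
1 = 13·212 − 95·29
1 = −95·241 + 108·212
212⁻¹ ≡ 108 (mod 241), so k ≡ 108·7 ≡ 33 (mod 241).
x = 141 + 212·33 = 7137.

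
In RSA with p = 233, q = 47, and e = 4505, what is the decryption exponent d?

2729

φ(n) = (p−1)(q−1) = 232·46 = 10672.
Need d with 4505·d ≡ 1 (mod 10672). Apply the extended Euclidean algorithm:
10672 = 2*4505 + 1662
4505 = 2*1662 + 1181
1662 = 1*1181 + 481
1181 = 2*481 + 219
481 = 2*219 + 43
219 = 5*43 + 4
43 = 10*4 + 3
4 = 1*3 + 1
3 = 3*1 + 0
Back-substitute:
1 = 4 − 3
1 = −43 + 11·4
1 = 11·219 − 56·43
1 = −56·481 + 123·219
1 = 123·1181 − 302·481
1 = −302·1662 + 425·1181
1 = 425·4505 − 1152·1662
1 = −1152·10672 + 2729·4505
So 4505·2729 ≡ 1 (mod 10672), hence d = 2729.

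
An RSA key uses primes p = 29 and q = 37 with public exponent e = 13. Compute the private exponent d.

φ(n) = (p−1)(q−1) = 28·36 = 1008.
Need d with 13·d ≡ 1 (mod 1008). Apply the extended Euclidean algorithm:
1008 = 77*13 + 7
13 = 1*7 + 6
7 = 1*6 + 1
6 = 6*1 + 0
Back-substitute:
1 = 7 − 6
1 = −13 + 2·7
1 = 2·1008 − 155·13
So 13·(-155) ≡ 1 (mod 1008), hence d ≡ -155 ≡ 853 (mod 1008).

853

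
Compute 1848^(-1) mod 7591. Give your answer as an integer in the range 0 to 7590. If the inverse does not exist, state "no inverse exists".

267

Run Euclid on (7591, 1848):
7591 = 4·1848 + 199
1848 = 9·199 + 57
199 = 3·57 + 28
57 = 2·28 + 1
28 = 28·1 + 0
gcd = 1, so the inverse exists. Back-substitute:
1 = 57 − 2·28
1 = −2·199 + 7·57
1 = 7·1848 − 65·199
1 = −65·7591 + 267·1848
So 1848·267 ≡ 1 (mod 7591).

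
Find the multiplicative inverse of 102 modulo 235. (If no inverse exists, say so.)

53

gcd(235, 102) by repeated division:
235 = 2*102 + 31
102 = 3*31 + 9
31 = 3*9 + 4
9 = 2*4 + 1
4 = 4*1 + 0
gcd = 1, so the inverse exists. Back-substitute:
1 = 9 − 2·4
1 = −2·31 + 7·9
1 = 7·102 − 23·31
1 = −23·235 + 53·102
So 102·53 ≡ 1 (mod 235).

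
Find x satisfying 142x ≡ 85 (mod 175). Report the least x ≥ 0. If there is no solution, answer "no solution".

130

First find gcd(142, 175):
175 = 1*142 + 33
142 = 4*33 + 10
33 = 3*10 + 3
10 = 3*3 + 1
3 = 3*1 + 0
gcd = 1, so a unique solution mod 175 exists.
Back-substitute for the Bézout coefficients:
1 = 10 − 3·3
1 = −3·33 + 10·10
1 = 10·142 − 43·33
1 = −43·175 + 53·142
So 142·(53) ≡ 1 (mod 175), giving 142⁻¹ ≡ 53.
x ≡ 142⁻¹·85 ≡ 53·85 ≡ 130 (mod 175).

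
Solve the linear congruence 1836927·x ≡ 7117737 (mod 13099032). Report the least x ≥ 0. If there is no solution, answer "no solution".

no solution

gcd(1836927, 13099032):
13099032 = 7×1836927 + 240543
1836927 = 7×240543 + 153126
240543 = 1×153126 + 87417
153126 = 1×87417 + 65709
87417 = 1×65709 + 21708
65709 = 3×21708 + 585
21708 = 37×585 + 63
585 = 9×63 + 18
63 = 3×18 + 9
18 = 2×9 + 0
gcd = 9, but 9 ∤ 7117737, so the congruence has no solution.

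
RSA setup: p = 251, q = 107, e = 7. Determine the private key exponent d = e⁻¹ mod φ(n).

15143

φ(n) = (p−1)(q−1) = 250·106 = 26500.
Need d with 7·d ≡ 1 (mod 26500). Apply the extended Euclidean algorithm:
26500 = 3785*7 + 5
7 = 1*5 + 2
5 = 2*2 + 1
2 = 2*1 + 0
Back-substitute:
1 = 5 − 2·2
1 = −2·7 + 3·5
1 = 3·26500 − 11357·7
So 7·(-11357) ≡ 1 (mod 26500), hence d ≡ -11357 ≡ 15143 (mod 26500).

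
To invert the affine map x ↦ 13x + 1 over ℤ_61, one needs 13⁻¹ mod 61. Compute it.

Apply the Euclidean algorithm to 61 and 13:
61 = 4*13 + 9
13 = 1*9 + 4
9 = 2*4 + 1
4 = 4*1 + 0
Since gcd(13, 61) = 1, back-substitute to write 1 as a combination:
1 = 9 − 2·4
1 = −2·13 + 3·9
1 = 3·61 − 14·13
Thus 13·(-14) ≡ 1 (mod 61); reducing, -14 mod 61 = 47.

47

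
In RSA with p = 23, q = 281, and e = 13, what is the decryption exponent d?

3317

φ(n) = (p−1)(q−1) = 22·280 = 6160.
Need d with 13·d ≡ 1 (mod 6160). Apply the extended Euclidean algorithm:
6160 = 473·13 + 11
13 = 1·11 + 2
11 = 5·2 + 1
2 = 2·1 + 0
Back-substitute:
1 = 11 − 5·2
1 = −5·13 + 6·11
1 = 6·6160 − 2843·13
So 13·(-2843) ≡ 1 (mod 6160), hence d ≡ -2843 ≡ 3317 (mod 6160).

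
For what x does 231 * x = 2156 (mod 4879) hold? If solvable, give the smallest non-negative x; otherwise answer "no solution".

474

First find gcd(231, 4879):
4879 = 21·231 + 28
231 = 8·28 + 7
28 = 4·7 + 0
gcd = 7 and 7 | 2156, so solutions exist. Divide through by 7: 33x ≡ 308 (mod 697).
Now find 33⁻¹ mod 697:
697 = 21·33 + 4
33 = 8·4 + 1
4 = 4·1 + 0
Back-substitute:
1 = 33 − 8·4
1 = −8·697 + 169·33
So 33⁻¹ ≡ 169 (mod 697).
Then x ≡ 169·308 ≡ 474 (mod 697); the smallest non-negative solution is x = 474.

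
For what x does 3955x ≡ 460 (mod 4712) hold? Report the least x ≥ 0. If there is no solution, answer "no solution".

2788

First find gcd(3955, 4712):
4712 = 1*3955 + 757
3955 = 5*757 + 170
757 = 4*170 + 77
170 = 2*77 + 16
77 = 4*16 + 13
16 = 1*13 + 3
13 = 4*3 + 1
3 = 3*1 + 0
gcd = 1, so a unique solution mod 4712 exists.
Back-substitute for the Bézout coefficients:
1 = 13 − 4·3
1 = −4·16 + 5·13
1 = 5·77 − 24·16
1 = −24·170 + 53·77
1 = 53·757 − 236·170
1 = −236·3955 + 1233·757
1 = 1233·4712 − 1469·3955
So 3955·(-1469) ≡ 1 (mod 4712), giving 3955⁻¹ ≡ 3243.
x ≡ 3955⁻¹·460 ≡ 3243·460 ≡ 2788 (mod 4712).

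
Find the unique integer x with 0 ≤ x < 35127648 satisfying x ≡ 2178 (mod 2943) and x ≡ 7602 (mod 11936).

Write x = 2178 + 2943·k. Then 2943·k ≡ 7602 − 2178 ≡ 5424 (mod 11936).
Need 2943⁻¹ mod 11936. Extended Euclid on (11936, 2943):
11936 = 4×2943 + 164
2943 = 17×164 + 155
164 = 1×155 + 9
155 = 17×9 + 2
9 = 4×2 + 1
2 = 2×1 + 0
Back-substitute:
1 = 9 − 4·2
1 = −4·155 + 69·9
1 = 69·164 − 73·155
1 = −73·2943 + 1310·164
1 = 1310·11936 − 5313·2943
2943⁻¹ ≡ 6623 (mod 11936), so k ≡ 6623·5424 ≡ 7728 (mod 11936).
x = 2178 + 2943·7728 = 22745682.

22745682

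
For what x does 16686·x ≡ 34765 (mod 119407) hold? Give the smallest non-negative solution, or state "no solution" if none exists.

88144

First find gcd(16686, 119407):
119407 = 7*16686 + 2605
16686 = 6*2605 + 1056
2605 = 2*1056 + 493
1056 = 2*493 + 70
493 = 7*70 + 3
70 = 23*3 + 1
3 = 3*1 + 0
gcd = 1, so a unique solution mod 119407 exists.
Back-substitute for the Bézout coefficients:
1 = 70 − 23·3
1 = −23·493 + 162·70
1 = 162·1056 − 347·493
1 = −347·2605 + 856·1056
1 = 856·16686 − 5483·2605
1 = −5483·119407 + 39237·16686
So 16686·(39237) ≡ 1 (mod 119407), giving 16686⁻¹ ≡ 39237.
x ≡ 16686⁻¹·34765 ≡ 39237·34765 ≡ 88144 (mod 119407).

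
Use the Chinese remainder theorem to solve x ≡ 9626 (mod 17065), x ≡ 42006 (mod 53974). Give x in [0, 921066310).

Write x = 9626 + 17065·k. Then 17065·k ≡ 42006 − 9626 ≡ 32380 (mod 53974).
Need 17065⁻¹ mod 53974. Extended Euclid on (53974, 17065):
53974 = 3*17065 + 2779
17065 = 6*2779 + 391
2779 = 7*391 + 42
391 = 9*42 + 13
42 = 3*13 + 3
13 = 4*3 + 1
3 = 3*1 + 0
Back-substitute:
1 = 13 − 4·3
1 = −4·42 + 13·13
1 = 13·391 − 121·42
1 = −121·2779 + 860·391
1 = 860·17065 − 5281·2779
1 = −5281·53974 + 16703·17065
17065⁻¹ ≡ 16703 (mod 53974), so k ≡ 16703·32380 ≡ 23660 (mod 53974).
x = 9626 + 17065·23660 = 403767526.

403767526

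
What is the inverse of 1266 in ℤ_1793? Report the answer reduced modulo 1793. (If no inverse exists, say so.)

gcd(1793, 1266) by repeated division:
1793 = 1×1266 + 527
1266 = 2×527 + 212
527 = 2×212 + 103
212 = 2×103 + 6
103 = 17×6 + 1
6 = 6×1 + 0
gcd = 1, so the inverse exists. Back-substitute:
1 = 103 − 17·6
1 = −17·212 + 35·103
1 = 35·527 − 87·212
1 = −87·1266 + 209·527
1 = 209·1793 − 296·1266
Thus 1266·(-296) ≡ 1 (mod 1793); reducing, -296 mod 1793 = 1497.

1497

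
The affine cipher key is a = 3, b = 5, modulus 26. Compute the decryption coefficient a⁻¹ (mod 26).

Apply the Euclidean algorithm to 26 and 3:
26 = 8*3 + 2
3 = 1*2 + 1
2 = 2*1 + 0
The gcd is 1. Working backward:
1 = 3 − 2
1 = −26 + 9·3
So 3·9 ≡ 1 (mod 26).

9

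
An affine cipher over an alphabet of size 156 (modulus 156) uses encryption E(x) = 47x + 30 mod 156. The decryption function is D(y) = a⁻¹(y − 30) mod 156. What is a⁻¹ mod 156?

gcd(156, 47) by repeated division:
156 = 3*47 + 15
47 = 3*15 + 2
15 = 7*2 + 1
2 = 2*1 + 0
Since gcd(47, 156) = 1, back-substitute to write 1 as a combination:
1 = 15 − 7·2
1 = −7·47 + 22·15
1 = 22·156 − 73·47
Thus 47·(-73) ≡ 1 (mod 156); reducing, -73 mod 156 = 83.

83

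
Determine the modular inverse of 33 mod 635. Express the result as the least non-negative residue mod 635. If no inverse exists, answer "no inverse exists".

77

Extended Euclidean algorithm:
635 = 19×33 + 8
33 = 4×8 + 1
8 = 8×1 + 0
Since gcd(33, 635) = 1, back-substitute to write 1 as a combination:
1 = 33 − 4·8
1 = −4·635 + 77·33
So 33·77 ≡ 1 (mod 635).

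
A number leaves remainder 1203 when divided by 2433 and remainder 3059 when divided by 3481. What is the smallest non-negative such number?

Write x = 1203 + 2433·k. Then 2433·k ≡ 3059 − 1203 ≡ 1856 (mod 3481).
Need 2433⁻¹ mod 3481. Extended Euclid on (3481, 2433):
3481 = 1*2433 + 1048
2433 = 2*1048 + 337
1048 = 3*337 + 37
337 = 9*37 + 4
37 = 9*4 + 1
4 = 4*1 + 0
Back-substitute:
1 = 37 − 9·4
1 = −9·337 + 82·37
1 = 82·1048 − 255·337
1 = −255·2433 + 592·1048
1 = 592·3481 − 847·2433
2433⁻¹ ≡ 2634 (mod 3481), so k ≡ 2634·1856 ≡ 1380 (mod 3481).
x = 1203 + 2433·1380 = 3358743.

3358743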